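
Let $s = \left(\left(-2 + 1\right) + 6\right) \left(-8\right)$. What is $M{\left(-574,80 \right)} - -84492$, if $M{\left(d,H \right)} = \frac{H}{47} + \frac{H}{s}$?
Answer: $\frac{3971110}{47} \approx 84492.0$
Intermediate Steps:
$s = -40$ ($s = \left(-1 + 6\right) \left(-8\right) = 5 \left(-8\right) = -40$)
$M{\left(d,H \right)} = - \frac{7 H}{1880}$ ($M{\left(d,H \right)} = \frac{H}{47} + \frac{H}{-40} = H \frac{1}{47} + H \left(- \frac{1}{40}\right) = \frac{H}{47} - \frac{H}{40} = - \frac{7 H}{1880}$)
$M{\left(-574,80 \right)} - -84492 = \left(- \frac{7}{1880}\right) 80 - -84492 = - \frac{14}{47} + 84492 = \frac{3971110}{47}$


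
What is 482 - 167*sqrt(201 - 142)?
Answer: 482 - 167*sqrt(59) ≈ -800.75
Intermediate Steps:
482 - 167*sqrt(201 - 142) = 482 - 167*sqrt(59)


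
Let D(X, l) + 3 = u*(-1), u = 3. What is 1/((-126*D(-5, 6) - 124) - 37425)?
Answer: -1/36793 ≈ -2.7179e-5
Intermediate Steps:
D(X, l) = -6 (D(X, l) = -3 + 3*(-1) = -3 - 3 = -6)
1/((-126*D(-5, 6) - 124) - 37425) = 1/((-126*(-6) - 124) - 37425) = 1/((756 - 124) - 37425) = 1/(632 - 37425) = 1/(-36793) = -1/36793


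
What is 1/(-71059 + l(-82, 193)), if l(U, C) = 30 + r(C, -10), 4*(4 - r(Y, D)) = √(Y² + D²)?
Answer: -1136400/80712772651 + 52*√221/80712772651 ≈ -1.4070e-5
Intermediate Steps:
r(Y, D) = 4 - √(D² + Y²)/4 (r(Y, D) = 4 - √(Y² + D²)/4 = 4 - √(D² + Y²)/4)
l(U, C) = 34 - √(100 + C²)/4 (l(U, C) = 30 + (4 - √((-10)² + C²)/4) = 30 + (4 - √(100 + C²)/4) = 34 - √(100 + C²)/4)
1/(-71059 + l(-82, 193)) = 1/(-71059 + (34 - √(100 + 193²)/4)) = 1/(-71059 + (34 - √(100 + 37249)/4)) = 1/(-71059 + (34 - 13*√221/4)) = 1/(-71025 - 13*√221/4)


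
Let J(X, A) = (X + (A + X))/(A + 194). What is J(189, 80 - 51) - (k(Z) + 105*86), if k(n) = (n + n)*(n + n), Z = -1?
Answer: -2014175/223 ≈ -9032.2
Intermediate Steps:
k(n) = 4*n² (k(n) = (2*n)*(2*n) = 4*n²)
J(X, A) = (A + 2*X)/(194 + A)
J(189, 80 - 51) - (k(Z) + 105*86) = ((80 - 51) + 2*189)/(194 + (80 - 51)) - (4*(-1)² + 105*86) = (29 + 378)/(194 + 29) - (4*1 + 9030) = 407/223 - (4 + 9030) = (1/223)*407 - 1*9034 = 407/223 - 9034 = -2014175/223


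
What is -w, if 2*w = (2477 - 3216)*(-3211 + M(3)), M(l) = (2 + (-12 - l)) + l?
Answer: -2380319/2 ≈ -1.1902e+6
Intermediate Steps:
M(l) = -10 (M(l) = (-10 - l) + l = -10)
w = 2380319/2 (w = ((2477 - 3216)*(-3211 - 10))/2 = (-739*(-3221))/2 = (½)*2380319 = 2380319/2 ≈ 1.1902e+6)
-w = -1*2380319/2 = -2380319/2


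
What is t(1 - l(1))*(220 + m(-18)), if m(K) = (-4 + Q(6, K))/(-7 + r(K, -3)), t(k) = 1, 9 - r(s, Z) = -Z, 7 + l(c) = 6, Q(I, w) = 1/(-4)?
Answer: 897/4 ≈ 224.25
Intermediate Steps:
Q(I, w) = -1/4
l(c) = -1 (l(c) = -7 + 6 = -1)
r(s, Z) = 9 + Z (r(s, Z) = 9 - (-1)*Z = 9 + Z)
m(K) = 17/4 (m(K) = (-4 - 1/4)/(-7 + (9 - 3)) = -17/(4*(-7 + 6)) = -17/4/(-1) = -17/4*(-1) = 17/4)
t(1 - l(1))*(220 + m(-18)) = 1*(220 + 17/4) = 1*(897/4) = 897/4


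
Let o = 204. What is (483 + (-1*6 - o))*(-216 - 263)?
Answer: -130767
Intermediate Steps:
(483 + (-1*6 - o))*(-216 - 263) = (483 + (-1*6 - 1*204))*(-216 - 263) = (483 + (-6 - 204))*(-479) = (483 - 210)*(-479) = 273*(-479) = -130767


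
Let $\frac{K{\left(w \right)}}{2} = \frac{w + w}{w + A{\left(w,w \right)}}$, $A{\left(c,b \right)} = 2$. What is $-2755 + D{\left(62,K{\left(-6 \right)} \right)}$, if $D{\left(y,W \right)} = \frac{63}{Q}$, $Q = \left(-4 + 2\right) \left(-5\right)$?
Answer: $- \frac{27487}{10} \approx -2748.7$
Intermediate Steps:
$Q = 10$ ($Q = \left(-2\right) \left(-5\right) = 10$)
$K{\left(w \right)} = \frac{4 w}{2 + w}$ ($K{\left(w \right)} = 2 \frac{w + w}{w + 2} = 2 \frac{2 w}{2 + w} = \frac{4 w}{2 + w}$)
$D{\left(y,W \right)} = \frac{63}{10}$
$-2755 + D{\left(62,K{\left(-6 \right)} \right)} = -2755 + \frac{63}{10} = - \frac{27487}{10}$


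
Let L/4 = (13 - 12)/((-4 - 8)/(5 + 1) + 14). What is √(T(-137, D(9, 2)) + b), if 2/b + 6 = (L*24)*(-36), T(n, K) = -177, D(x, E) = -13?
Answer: 2*I*√19515/21 ≈ 13.304*I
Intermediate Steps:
L = ⅓ (L = 4*((13 - 12)/((-4 - 8)/(5 + 1) + 14)) = 4*(1/(-12/6 + 14)) = 4*(1/(-12*⅙ + 14)) = 4*(1/(-2 + 14)) = 4*(1/12) = ⅓ ≈ 0.33333)
b = -1/147 (b = 2/(-6 + ((⅓)*24)*(-36)) = 2/(-6 + 8*(-36)) = 2/(-6 - 288) = 2/(-294) = 2*(-1/294) = -1/147 ≈ -0.0068027)
√(T(-137, D(9, 2)) + b) = √(-177 - 1/147) = √(-26020/147) = 2*I*√19515/21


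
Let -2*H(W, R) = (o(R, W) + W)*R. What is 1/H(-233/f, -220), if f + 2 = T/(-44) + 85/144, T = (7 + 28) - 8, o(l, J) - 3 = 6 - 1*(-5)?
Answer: 641/9106724 ≈ 7.0387e-5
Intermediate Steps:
o(l, J) = 14 (o(l, J) = 3 + (6 - 1*(-5)) = 3 + (6 + 5) = 3 + 11 = 14)
T = 27 (T = 35 - 8 = 27)
f = -3205/1584 (f = -2 + (27/(-44) + 85/144) = -2 + (27*(-1/44) + 85*(1/144)) = -2 + (-27/44 + 85/144) = -2 - 37/1584 = -3205/1584 ≈ -2.0234)
H(W, R) = -R*(14 + W)/2 (H(W, R) = -(14 + W)*R/2 = -R*(14 + W)/2)
1/H(-233/f, -220) = 1/(-1/2*(-220)*(14 - 233/(-3205/1584))) = 1/(-1/2*(-220)*(14 - 233*(-1584/3205))) = 1/(-1/2*(-220)*(14 + 369072/3205)) = 1/(-1/2*(-220)*413942/3205) = 1/(9106724/641) = 641/9106724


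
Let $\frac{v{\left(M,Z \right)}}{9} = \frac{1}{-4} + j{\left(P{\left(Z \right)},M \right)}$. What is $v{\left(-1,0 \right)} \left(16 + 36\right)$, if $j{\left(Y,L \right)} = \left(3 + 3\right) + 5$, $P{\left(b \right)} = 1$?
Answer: $5031$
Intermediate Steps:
$j{\left(Y,L \right)} = 11$ ($j{\left(Y,L \right)} = 6 + 5 = 11$)
$v{\left(M,Z \right)} = \frac{387}{4}$ ($v{\left(M,Z \right)} = 9 \left(\frac{1}{-4} + 11\right) = 9 \left(- \frac{1}{4} + 11\right) = 9 \cdot \frac{43}{4} = \frac{387}{4}$)
$v{\left(-1,0 \right)} \left(16 + 36\right) = \frac{387 \left(16 + 36\right)}{4} = \frac{387}{4} \cdot 52 = 5031$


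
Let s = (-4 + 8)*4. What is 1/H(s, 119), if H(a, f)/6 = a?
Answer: 1/96 ≈ 0.010417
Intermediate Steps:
s = 16 (s = 4*4 = 16)
H(a, f) = 6*a
1/H(s, 119) = 1/(6*16) = 1/96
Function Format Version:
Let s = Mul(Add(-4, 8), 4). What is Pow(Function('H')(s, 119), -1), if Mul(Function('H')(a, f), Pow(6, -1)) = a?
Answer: Rational(1, 96) ≈ 0.010417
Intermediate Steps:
s = 16 (s = Mul(4, 4) = 16)
Function('H')(a, f) = Mul(6, a)
Pow(Function('H')(s, 119), -1) = Pow(Mul(6, 16), -1) = Pow(96, -1) = Rational(1, 96)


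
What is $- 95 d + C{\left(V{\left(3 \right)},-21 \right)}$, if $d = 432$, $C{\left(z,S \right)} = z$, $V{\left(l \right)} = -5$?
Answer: $-41045$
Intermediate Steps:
$- 95 d + C{\left(V{\left(3 \right)},-21 \right)} = \left(-95\right) 432 - 5 = -41040 - 5 = -41045$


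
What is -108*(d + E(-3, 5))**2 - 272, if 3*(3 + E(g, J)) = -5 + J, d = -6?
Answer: -9020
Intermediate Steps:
E(g, J) = -14/3 + J/3 (E(g, J) = -3 + (-5 + J)/3 = -3 + (-5/3 + J/3) = -14/3 + J/3)
-108*(d + E(-3, 5))**2 - 272 = -108*(-6 + (-14/3 + (1/3)*5))**2 - 272 = -108*(-6 + (-14/3 + 5/3))**2 - 272 = -108*(-6 - 3)**2 - 272 = -108*(-9)**2 - 272 = -108*81 - 272 = -8748 - 272 = -9020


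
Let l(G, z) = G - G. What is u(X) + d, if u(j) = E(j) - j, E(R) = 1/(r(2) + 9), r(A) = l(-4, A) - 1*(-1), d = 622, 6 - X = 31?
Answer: 6471/10 ≈ 647.10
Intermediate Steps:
X = -25 (X = 6 - 1*31 = 6 - 31 = -25)
l(G, z) = 0
r(A) = 1 (r(A) = 0 - 1*(-1) = 0 + 1 = 1)
E(R) = ⅒ (E(R) = 1/(1 + 9) = 1/10 = ⅒)
u(j) = ⅒ - j
u(X) + d = (⅒ - 1*(-25)) + 622 = (⅒ + 25) + 622 = 251/10 + 622 = 6471/10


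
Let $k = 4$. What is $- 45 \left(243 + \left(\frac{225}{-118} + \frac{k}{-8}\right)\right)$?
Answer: $- \frac{638775}{59} \approx -10827.0$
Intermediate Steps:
$- 45 \left(243 + \left(\frac{225}{-118} + \frac{k}{-8}\right)\right) = - 45 \left(243 + \left(\frac{225}{-118} + \frac{4}{-8}\right)\right) = - 45 \left(243 + \left(225 \left(- \frac{1}{118}\right) + 4 \left(- \frac{1}{8}\right)\right)\right) = - 45 \left(243 - \frac{142}{59}\right) = \left(-45\right) \frac{14195}{59} = - \frac{638775}{59}$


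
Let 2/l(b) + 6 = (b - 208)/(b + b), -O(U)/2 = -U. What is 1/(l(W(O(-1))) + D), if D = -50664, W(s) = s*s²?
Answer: -15/759956 ≈ -1.9738e-5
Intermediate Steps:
O(U) = 2*U (O(U) = -(-2)*U = 2*U)
W(s) = s³
l(b) = 2/(-6 + (-208 + b)/(2*b)) (l(b) = 2/(-6 + (b - 208)/(b + b)) = 2/(-6 + (-208 + b)/((2*b))) = 2/(-6 + (-208 + b)*(1/(2*b))) = 2/(-6 + (-208 + b)/(2*b)))
1/(l(W(O(-1))) + D) = 1/(-4*(2*(-1))³/(208 + 11*(2*(-1))³) - 50664) = 1/(-4*(-2)³/(208 + 11*(-2)³) - 50664) = 1/(-4*(-8)/(208 + 11*(-8)) - 50664) = 1/(-4*(-8)/(208 - 88) - 50664) = 1/(-4*(-8)/120 - 50664) = 1/(-4*(-8)*1/120 - 50664) = 1/(4/15 - 50664) = 1/(-759956/15) = -15/759956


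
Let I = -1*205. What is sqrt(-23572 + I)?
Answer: I*sqrt(23777) ≈ 154.2*I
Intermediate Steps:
I = -205
sqrt(-23572 + I) = sqrt(-23572 - 205) = sqrt(-23777) = I*sqrt(23777)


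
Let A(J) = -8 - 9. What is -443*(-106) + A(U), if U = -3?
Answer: 46941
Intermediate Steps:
A(J) = -17
-443*(-106) + A(U) = -443*(-106) - 17 = 46958 - 17 = 46941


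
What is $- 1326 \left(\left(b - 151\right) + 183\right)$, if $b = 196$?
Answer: $-302328$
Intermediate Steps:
$- 1326 \left(\left(b - 151\right) + 183\right) = - 1326 \left(\left(196 - 151\right) + 183\right) = - 1326 \left(45 + 183\right) = \left(-1326\right) 228 = -302328$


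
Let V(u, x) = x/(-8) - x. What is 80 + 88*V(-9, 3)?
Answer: -217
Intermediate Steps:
V(u, x) = -9*x/8 (V(u, x) = x*(-⅛) - x = -x/8 - x = -9*x/8)
80 + 88*V(-9, 3) = 80 + 88*(-9/8*3) = 80 + 88*(-27/8) = 80 - 297 = -217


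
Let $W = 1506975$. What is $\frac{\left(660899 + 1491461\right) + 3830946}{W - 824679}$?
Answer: $\frac{2991653}{341148} \approx 8.7694$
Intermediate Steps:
$\frac{\left(660899 + 1491461\right) + 3830946}{W - 824679} = \frac{\left(660899 + 1491461\right) + 3830946}{1506975 - 824679} = \frac{2152360 + 3830946}{682296} = 5983306 \cdot \frac{1}{682296} = \frac{2991653}{341148}$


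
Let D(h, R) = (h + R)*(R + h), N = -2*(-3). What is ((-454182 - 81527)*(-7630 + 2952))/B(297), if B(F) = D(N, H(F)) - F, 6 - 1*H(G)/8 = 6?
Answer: -2506046702/261 ≈ -9.6017e+6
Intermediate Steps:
H(G) = 0 (H(G) = 48 - 8*6 = 48 - 48 = 0)
N = 6
D(h, R) = (R + h)² (D(h, R) = (R + h)*(R + h) = (R + h)²)
B(F) = 36 - F (B(F) = (0 + 6)² - F = 6² - F = 36 - F)
((-454182 - 81527)*(-7630 + 2952))/B(297) = ((-454182 - 81527)*(-7630 + 2952))/(36 - 1*297) = (-535709*(-4678))/(36 - 297) = 2506046702/(-261) = 2506046702*(-1/261) = -2506046702/261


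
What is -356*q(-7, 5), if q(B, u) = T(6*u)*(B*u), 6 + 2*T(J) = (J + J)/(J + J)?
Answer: -31150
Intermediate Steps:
T(J) = -5/2 (T(J) = -3 + ((J + J)/(J + J))/2 = -3 + ((2*J)/((2*J)))/2 = -3 + ((2*J)*(1/(2*J)))/2 = -3 + (½)*1 = -3 + ½ = -5/2)
q(B, u) = -5*B*u/2
-356*q(-7, 5) = -(-890)*(-7)*5 = -356*175/2 = -31150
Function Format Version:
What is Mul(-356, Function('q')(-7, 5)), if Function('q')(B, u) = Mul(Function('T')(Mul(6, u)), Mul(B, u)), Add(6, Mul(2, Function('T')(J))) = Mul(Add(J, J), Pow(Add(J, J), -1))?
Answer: -31150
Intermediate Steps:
Function('T')(J) = Rational(-5, 2) (Function('T')(J) = Add(-3, Mul(Rational(1, 2), Mul(Add(J, J), Pow(Add(J, J), -1)))) = Add(-3, Mul(Rational(1, 2), Mul(Mul(2, J), Pow(Mul(2, J), -1)))) = Add(-3, Mul(Rational(1, 2), Mul(Mul(2, J), Mul(Rational(1, 2), Pow(J, -1))))) = Add(-3, Mul(Rational(1, 2), 1)) = Add(-3, Rational(1, 2)) = Rational(-5, 2))
Function('q')(B, u) = Mul(Rational(-5, 2), B, u) (Function('q')(B, u) = Mul(Rational(-5, 2), Mul(B, u)) = Mul(Rational(-5, 2), B, u))
Mul(-356, Function('q')(-7, 5)) = Mul(-356, Mul(Rational(-5, 2), -7, 5)) = Mul(-356, Rational(175, 2)) = -31150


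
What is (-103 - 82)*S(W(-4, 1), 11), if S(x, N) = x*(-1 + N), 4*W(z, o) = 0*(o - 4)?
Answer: 0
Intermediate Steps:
W(z, o) = 0 (W(z, o) = (0*(o - 4))/4 = (0*(-4 + o))/4 = (1/4)*0 = 0)
(-103 - 82)*S(W(-4, 1), 11) = (-103 - 82)*(0*(-1 + 11)) = -0*10 = -185*0 = 0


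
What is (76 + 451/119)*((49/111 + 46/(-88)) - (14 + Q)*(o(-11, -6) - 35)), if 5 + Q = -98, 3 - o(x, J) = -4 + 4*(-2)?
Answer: -27516247305/193732 ≈ -1.4203e+5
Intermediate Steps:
o(x, J) = 15 (o(x, J) = 3 - (-4 + 4*(-2)) = 3 - (-4 - 8) = 3 - 1*(-12) = 3 + 12 = 15)
Q = -103 (Q = -5 - 98 = -103)
(76 + 451/119)*((49/111 + 46/(-88)) - (14 + Q)*(o(-11, -6) - 35)) = (76 + 451/119)*((49/111 + 46/(-88)) - (14 - 103)*(15 - 35)) = (76 + 451*(1/119))*((49*(1/111) + 46*(-1/88)) - (-89)*(-20)) = (76 + 451/119)*((49/111 - 23/44) - 1*1780) = 9495*(-397/4884 - 1780)/119 = (9495/119)*(-8693917/4884) = -27516247305/193732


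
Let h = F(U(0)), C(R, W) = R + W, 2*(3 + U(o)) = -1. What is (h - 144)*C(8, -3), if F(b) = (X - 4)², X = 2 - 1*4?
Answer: -540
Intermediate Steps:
U(o) = -7/2 (U(o) = -3 + (½)*(-1) = -3 - ½ = -7/2)
X = -2 (X = 2 - 4 = -2)
F(b) = 36 (F(b) = (-2 - 4)² = (-6)² = 36)
h = 36
(h - 144)*C(8, -3) = (36 - 144)*(8 - 3) = -108*5 = -540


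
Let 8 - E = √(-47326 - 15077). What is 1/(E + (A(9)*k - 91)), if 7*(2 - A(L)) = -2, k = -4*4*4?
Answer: -3745/1877924 + 49*I*√62403/5633772 ≈ -0.0019942 + 0.0021727*I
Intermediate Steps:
k = -64 (k = -16*4 = -64)
A(L) = 16/7 (A(L) = 2 - ⅐*(-2) = 2 + 2/7 = 16/7)
E = 8 - I*√62403 (E = 8 - √(-47326 - 15077) = 8 - √(-62403) = 8 - I*√62403 ≈ 8.0 - 249.81*I)
1/(E + (A(9)*k - 91)) = 1/((8 - I*√62403) + ((16/7)*(-64) - 91)) = 1/((8 - I*√62403) + (-1024/7 - 91)) = 1/((8 - I*√62403) - 1661/7) = 1/(-1605/7 - I*√62403)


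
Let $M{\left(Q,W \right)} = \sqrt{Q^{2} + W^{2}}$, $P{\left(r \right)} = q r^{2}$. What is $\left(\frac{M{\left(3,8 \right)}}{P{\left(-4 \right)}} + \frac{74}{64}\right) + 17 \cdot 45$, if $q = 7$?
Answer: $\frac{24517}{32} + \frac{\sqrt{73}}{112} \approx 766.23$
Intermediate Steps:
$P{\left(r \right)} = 7 r^{2}$
$\left(\frac{M{\left(3,8 \right)}}{P{\left(-4 \right)}} + \frac{74}{64}\right) + 17 \cdot 45 = \left(\frac{\sqrt{3^{2} + 8^{2}}}{7 \left(-4\right)^{2}} + \frac{74}{64}\right) + 17 \cdot 45 = \left(\frac{\sqrt{9 + 64}}{7 \cdot 16} + 74 \cdot \frac{1}{64}\right) + 765 = \left(\frac{\sqrt{73}}{112} + \frac{37}{32}\right) + 765 = \left(\frac{37}{32} + \frac{\sqrt{73}}{112}\right) + 765 = \frac{24517}{32} + \frac{\sqrt{73}}{112}$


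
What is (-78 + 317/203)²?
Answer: 240777289/41209 ≈ 5842.8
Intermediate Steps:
(-78 + 317/203)² = (-15517/203)² = 240777289/41209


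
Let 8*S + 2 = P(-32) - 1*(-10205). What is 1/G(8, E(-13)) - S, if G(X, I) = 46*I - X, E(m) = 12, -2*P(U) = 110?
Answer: -690063/544 ≈ -1268.5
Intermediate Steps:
P(U) = -55 (P(U) = -½*110 = -55)
G(X, I) = -X + 46*I
S = 2537/2 (S = -¼ + (-55 - 1*(-10205))/8 = -¼ + (-55 + 10205)/8 = -¼ + (⅛)*10150 = -¼ + 5075/4 = 2537/2 ≈ 1268.5)
1/G(8, E(-13)) - S = 1/(-1*8 + 46*12) - 1*2537/2 = 1/(-8 + 552) - 2537/2 = 1/544 - 2537/2 = -690063/544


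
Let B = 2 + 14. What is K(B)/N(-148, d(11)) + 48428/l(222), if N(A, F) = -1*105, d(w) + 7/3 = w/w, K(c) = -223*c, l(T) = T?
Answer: 326502/1295 ≈ 252.13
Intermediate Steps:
B = 16
d(w) = -4/3 (d(w) = -7/3 + w/w = -7/3 + 1 = -4/3)
N(A, F) = -105
K(B)/N(-148, d(11)) + 48428/l(222) = -223*16/(-105) + 48428/222 = -3568*(-1/105) + 48428*(1/222) = 3568/105 + 24214/111 = 326502/1295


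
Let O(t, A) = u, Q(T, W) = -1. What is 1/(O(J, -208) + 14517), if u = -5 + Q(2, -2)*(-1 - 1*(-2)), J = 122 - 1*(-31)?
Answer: 1/14511 ≈ 6.8913e-5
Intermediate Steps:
J = 153 (J = 122 + 31 = 153)
u = -6 (u = -5 - (-1 - 1*(-2)) = -5 - (-1 + 2) = -5 - 1*1 = -5 - 1 = -6)
O(t, A) = -6
1/(O(J, -208) + 14517) = 1/(-6 + 14517) = 1/14511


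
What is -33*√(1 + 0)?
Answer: -33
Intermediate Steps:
-33*√(1 + 0) = -33*√1 = -33*1 = -33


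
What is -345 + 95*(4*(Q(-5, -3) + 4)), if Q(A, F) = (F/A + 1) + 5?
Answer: 3683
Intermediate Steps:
Q(A, F) = 6 + F/A (Q(A, F) = (1 + F/A) + 5 = 6 + F/A)
-345 + 95*(4*(Q(-5, -3) + 4)) = -345 + 95*(4*((6 - 3/(-5)) + 4)) = -345 + 95*(4*((6 - 3*(-⅕)) + 4)) = -345 + 95*(4*((6 + ⅗) + 4)) = -345 + 95*(4*(33/5 + 4)) = -345 + 95*(4*(53/5)) = -345 + 95*(212/5) = -345 + 4028 = 3683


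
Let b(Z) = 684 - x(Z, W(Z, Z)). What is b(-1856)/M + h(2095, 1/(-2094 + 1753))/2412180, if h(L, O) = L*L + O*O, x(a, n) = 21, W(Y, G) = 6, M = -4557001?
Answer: 1162763024727443743/639098206073881290 ≈ 1.8194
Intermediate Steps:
b(Z) = 663 (b(Z) = 684 - 1*21 = 684 - 21 = 663)
h(L, O) = L**2 + O**2
b(-1856)/M + h(2095, 1/(-2094 + 1753))/2412180 = 663/(-4557001) + (2095**2 + (1/(-2094 + 1753))**2)/2412180 = 663*(-1/4557001) + (4389025 + (1/(-341))**2)*(1/2412180) = -663/4557001 + (4389025 + (-1/341)**2)*(1/2412180) = -663/4557001 + (4389025 + 1/116281)*(1/2412180) = -663/4557001 + (510360216026/116281)*(1/2412180) = -663/4557001 + 255180108013/140245351290 = 1162763024727443743/639098206073881290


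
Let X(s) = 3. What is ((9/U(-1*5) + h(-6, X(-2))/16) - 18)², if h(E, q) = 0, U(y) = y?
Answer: 9801/25 ≈ 392.04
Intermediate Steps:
((9/U(-1*5) + h(-6, X(-2))/16) - 18)² = ((9/((-1*5)) + 0/16) - 18)² = ((9/(-5) + 0*(1/16)) - 18)² = ((9*(-⅕) + 0) - 18)² = ((-9/5 + 0) - 18)² = (-9/5 - 18)² = (-99/5)² = 9801/25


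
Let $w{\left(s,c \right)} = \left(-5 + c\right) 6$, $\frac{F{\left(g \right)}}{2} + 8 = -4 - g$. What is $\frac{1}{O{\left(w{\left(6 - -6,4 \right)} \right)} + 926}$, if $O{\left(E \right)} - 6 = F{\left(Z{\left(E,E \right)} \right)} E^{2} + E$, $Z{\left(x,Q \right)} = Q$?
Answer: $\frac{1}{494} \approx 0.0020243$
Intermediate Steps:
$F{\left(g \right)} = -24 - 2 g$ ($F{\left(g \right)} = -16 + 2 \left(-4 - g\right) = -16 - \left(8 + 2 g\right) = -24 - 2 g$)
$w{\left(s,c \right)} = -30 + 6 c$
$O{\left(E \right)} = 6 + E + E^{2} \left(-24 - 2 E\right)$ ($O{\left(E \right)} = 6 + \left(\left(-24 - 2 E\right) E^{2} + E\right) = 6 + \left(E^{2} \left(-24 - 2 E\right) + E\right) = 6 + \left(E + E^{2} \left(-24 - 2 E\right)\right) = 6 + E + E^{2} \left(-24 - 2 E\right)$)
$\frac{1}{O{\left(w{\left(6 - -6,4 \right)} \right)} + 926} = \frac{1}{\left(6 + \left(-30 + 6 \cdot 4\right) - 2 \left(-30 + 6 \cdot 4\right)^{2} \left(12 + \left(-30 + 6 \cdot 4\right)\right)\right) + 926} = \frac{1}{\left(6 + \left(-30 + 24\right) - 2 \left(-30 + 24\right)^{2} \left(12 + \left(-30 + 24\right)\right)\right) + 926} = \frac{1}{\left(6 - 6 - 2 \left(-6\right)^{2} \left(12 - 6\right)\right) + 926} = \frac{1}{\left(6 - 6 - 72 \cdot 6\right) + 926} = \frac{1}{\left(6 - 6 - 432\right) + 926} = \frac{1}{-432 + 926} = \frac{1}{494}$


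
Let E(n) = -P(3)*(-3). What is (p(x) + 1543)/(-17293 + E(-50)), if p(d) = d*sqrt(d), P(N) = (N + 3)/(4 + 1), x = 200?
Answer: -7715/86447 - 10000*sqrt(2)/86447 ≈ -0.25284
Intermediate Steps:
P(N) = 3/5 + N/5 (P(N) = (3 + N)/5 = (3 + N)*(1/5) = 3/5 + N/5)
p(d) = d**(3/2)
E(n) = 18/5 (E(n) = -(3/5 + (1/5)*3)*(-3) = -(3/5 + 3/5)*(-3) = -1*6/5*(-3) = -6/5*(-3) = 18/5)
(p(x) + 1543)/(-17293 + E(-50)) = (200**(3/2) + 1543)/(-17293 + 18/5) = (2000*sqrt(2) + 1543)/(-86447/5) = (1543 + 2000*sqrt(2))*(-5/86447) = -7715/86447 - 10000*sqrt(2)/86447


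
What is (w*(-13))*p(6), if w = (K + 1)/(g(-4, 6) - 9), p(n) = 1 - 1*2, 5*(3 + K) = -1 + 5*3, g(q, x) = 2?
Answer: -52/35 ≈ -1.4857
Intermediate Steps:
K = -1/5 (K = -3 + (-1 + 5*3)/5 = -3 + (-1 + 15)/5 = -3 + (1/5)*14 = -3 + 14/5 = -1/5 ≈ -0.20000)
p(n) = -1 (p(n) = 1 - 2 = -1)
w = -4/35 (w = (-1/5 + 1)/(2 - 9) = (4/5)/(-7) = (4/5)*(-1/7) = -4/35 ≈ -0.11429)
(w*(-13))*p(6) = -4/35*(-13)*(-1) = (52/35)*(-1) = -52/35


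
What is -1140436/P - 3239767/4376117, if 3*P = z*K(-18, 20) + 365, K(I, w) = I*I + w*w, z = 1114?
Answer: -5862071777701/1177031061139 ≈ -4.9804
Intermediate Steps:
K(I, w) = I² + w²
P = 268967 (P = (1114*((-18)² + 20²) + 365)/3 = (1114*(324 + 400) + 365)/3 = (1114*724 + 365)/3 = (806536 + 365)/3 = (⅓)*806901 = 268967)
-1140436/P - 3239767/4376117 = -1140436/268967 - 3239767/4376117 = -5862071777701/1177031061139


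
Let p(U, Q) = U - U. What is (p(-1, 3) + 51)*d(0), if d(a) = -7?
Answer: -357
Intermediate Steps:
p(U, Q) = 0
(p(-1, 3) + 51)*d(0) = (0 + 51)*(-7) = 51*(-7) = -357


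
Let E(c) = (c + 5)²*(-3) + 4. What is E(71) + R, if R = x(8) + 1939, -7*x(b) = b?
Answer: -107703/7 ≈ -15386.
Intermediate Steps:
x(b) = -b/7
E(c) = 4 - 3*(5 + c)² (E(c) = (5 + c)²*(-3) + 4 = -3*(5 + c)² + 4 = 4 - 3*(5 + c)²)
R = 13565/7 (R = -⅐*8 + 1939 = -8/7 + 1939 = 13565/7 ≈ 1937.9)
E(71) + R = (4 - 3*(5 + 71)²) + 13565/7 = (4 - 3*76²) + 13565/7 = (4 - 3*5776) + 13565/7 = (4 - 17328) + 13565/7 = -17324 + 13565/7 = -107703/7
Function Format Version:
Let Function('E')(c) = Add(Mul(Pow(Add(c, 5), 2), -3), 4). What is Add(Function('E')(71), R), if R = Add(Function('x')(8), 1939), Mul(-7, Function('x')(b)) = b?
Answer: Rational(-107703, 7) ≈ -15386.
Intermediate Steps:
Function('x')(b) = Mul(Rational(-1, 7), b)
Function('E')(c) = Add(4, Mul(-3, Pow(Add(5, c), 2))) (Function('E')(c) = Add(Mul(Pow(Add(5, c), 2), -3), 4) = Add(Mul(-3, Pow(Add(5, c), 2)), 4) = Add(4, Mul(-3, Pow(Add(5, c), 2))))
R = Rational(13565, 7) (R = Add(Mul(Rational(-1, 7), 8), 1939) = Add(Rational(-8, 7), 1939) = Rational(13565, 7) ≈ 1937.9)
Add(Function('E')(71), R) = Add(Add(4, Mul(-3, Pow(Add(5, 71), 2))), Rational(13565, 7)) = Add(Add(4, Mul(-3, Pow(76, 2))), Rational(13565, 7)) = Add(Add(4, Mul(-3, 5776)), Rational(13565, 7)) = Add(Add(4, -17328), Rational(13565, 7)) = Add(-17324, Rational(13565, 7)) = Rational(-107703, 7)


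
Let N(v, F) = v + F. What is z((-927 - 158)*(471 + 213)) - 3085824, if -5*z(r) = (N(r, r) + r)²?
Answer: -991392289104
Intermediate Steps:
N(v, F) = F + v
z(r) = -9*r²/5 (z(r) = -((r + r) + r)²/5 = -(2*r + r)²/5 = -9*r²/5)
z((-927 - 158)*(471 + 213)) - 3085824 = -9*(-927 - 158)²*(471 + 213)²/5 - 3085824 = -9*(-1085*684)²/5 - 3085824 = -9/5*(-742140)² - 3085824 = -9/5*550771779600 - 3085824 = -991389203280 - 3085824 = -991392289104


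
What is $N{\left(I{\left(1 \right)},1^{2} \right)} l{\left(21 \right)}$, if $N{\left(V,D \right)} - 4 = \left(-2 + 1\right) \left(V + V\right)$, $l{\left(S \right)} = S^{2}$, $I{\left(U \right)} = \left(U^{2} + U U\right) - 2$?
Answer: $1764$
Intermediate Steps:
$I{\left(U \right)} = -2 + 2 U^{2}$ ($I{\left(U \right)} = \left(U^{2} + U^{2}\right) - 2 = 2 U^{2} - 2 = -2 + 2 U^{2}$)
$N{\left(V,D \right)} = 4 - 2 V$ ($N{\left(V,D \right)} = 4 + \left(-2 + 1\right) \left(V + V\right) = 4 - 2 V$)
$N{\left(I{\left(1 \right)},1^{2} \right)} l{\left(21 \right)} = \left(4 - 2 \left(-2 + 2 \cdot 1^{2}\right)\right) 21^{2} = \left(4 - 2 \left(-2 + 2 \cdot 1\right)\right) 441 = \left(4 - 2 \left(-2 + 2\right)\right) 441 = \left(4 - 0\right) 441 = \left(4 + 0\right) 441 = 4 \cdot 441 = 1764$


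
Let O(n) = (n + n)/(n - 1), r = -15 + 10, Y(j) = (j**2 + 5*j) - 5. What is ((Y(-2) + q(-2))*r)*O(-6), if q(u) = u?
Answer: 780/7 ≈ 111.43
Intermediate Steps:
Y(j) = -5 + j**2 + 5*j
r = -5
O(n) = 2*n/(-1 + n) (O(n) = (2*n)/(-1 + n) = 2*n/(-1 + n))
((Y(-2) + q(-2))*r)*O(-6) = (((-5 + (-2)**2 + 5*(-2)) - 2)*(-5))*(2*(-6)/(-1 - 6)) = (((-5 + 4 - 10) - 2)*(-5))*(2*(-6)/(-7)) = ((-11 - 2)*(-5))*(2*(-6)*(-1/7)) = -13*(-5)*(12/7) = 65*(12/7) = 780/7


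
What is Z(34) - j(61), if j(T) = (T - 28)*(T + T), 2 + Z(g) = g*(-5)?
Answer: -4198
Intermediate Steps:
Z(g) = -2 - 5*g (Z(g) = -2 + g*(-5) = -2 - 5*g)
j(T) = 2*T*(-28 + T) (j(T) = (-28 + T)*(2*T) = 2*T*(-28 + T))
Z(34) - j(61) = (-2 - 5*34) - 2*61*(-28 + 61) = (-2 - 170) - 2*61*33 = -172 - 1*4026 = -172 - 4026 = -4198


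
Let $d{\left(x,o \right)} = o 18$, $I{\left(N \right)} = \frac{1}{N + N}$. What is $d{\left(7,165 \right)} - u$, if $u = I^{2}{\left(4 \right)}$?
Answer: $\frac{190079}{64} \approx 2970.0$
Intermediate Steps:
$I{\left(N \right)} = \frac{1}{2 N}$
$d{\left(x,o \right)} = 18 o$
$u = \frac{1}{64}$ ($u = \left(\frac{1}{2 \cdot 4}\right)^{2} = \left(\frac{1}{2} \cdot \frac{1}{4}\right)^{2} = \left(\frac{1}{8}\right)^{2} = \frac{1}{64} \approx 0.015625$)
$d{\left(7,165 \right)} - u = 18 \cdot 165 - \frac{1}{64} = 2970 - \frac{1}{64} = \frac{190079}{64}$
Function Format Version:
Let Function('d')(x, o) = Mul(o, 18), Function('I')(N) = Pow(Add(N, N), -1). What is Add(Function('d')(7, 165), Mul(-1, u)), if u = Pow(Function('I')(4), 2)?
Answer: Rational(190079, 64) ≈ 2970.0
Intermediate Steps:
Function('I')(N) = Mul(Rational(1, 2), Pow(N, -1)) (Function('I')(N) = Pow(Mul(2, N), -1) = Mul(Rational(1, 2), Pow(N, -1)))
Function('d')(x, o) = Mul(18, o)
u = Rational(1, 64) (u = Pow(Mul(Rational(1, 2), Pow(4, -1)), 2) = Pow(Mul(Rational(1, 2), Rational(1, 4)), 2) = Pow(Rational(1, 8), 2) = Rational(1, 64) ≈ 0.015625)
Add(Function('d')(7, 165), Mul(-1, u)) = Add(Mul(18, 165), Mul(-1, Rational(1, 64))) = Add(2970, Rational(-1, 64)) = Rational(190079, 64)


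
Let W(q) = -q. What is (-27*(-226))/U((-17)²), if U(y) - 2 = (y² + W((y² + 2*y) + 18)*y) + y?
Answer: -6102/24226001 ≈ -0.00025188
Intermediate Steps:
U(y) = 2 + y + y² + y*(-18 - y² - 2*y) (U(y) = 2 + ((y² + (-((y² + 2*y) + 18))*y) + y) = 2 + ((y² + (-(18 + y² + 2*y))*y) + y) = 2 + ((y² + (-18 - y² - 2*y)*y) + y) = 2 + ((y² + y*(-18 - y² - 2*y)) + y) = 2 + (y + y² + y*(-18 - y² - 2*y)) = 2 + y + y² + y*(-18 - y² - 2*y))
(-27*(-226))/U((-17)²) = (-27*(-226))/(2 - ((-17)²)² - ((-17)²)³ - 17*(-17)²) = 6102/(2 - 1*289² - 1*289³ - 17*289) = 6102/(2 - 1*83521 - 1*24137569 - 4913) = 6102/(2 - 83521 - 24137569 - 4913) = 6102/(-24226001) = 6102*(-1/24226001) = -6102/24226001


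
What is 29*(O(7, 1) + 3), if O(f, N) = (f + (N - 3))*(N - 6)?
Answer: -638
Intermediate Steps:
O(f, N) = (-6 + N)*(-3 + N + f) (O(f, N) = (f + (-3 + N))*(-6 + N) = (-3 + N + f)*(-6 + N) = (-6 + N)*(-3 + N + f))
29*(O(7, 1) + 3) = 29*((18 + 1² - 9*1 - 6*7 + 1*7) + 3) = 29*((18 + 1 - 9 - 42 + 7) + 3) = 29*(-25 + 3) = 29*(-22) = -638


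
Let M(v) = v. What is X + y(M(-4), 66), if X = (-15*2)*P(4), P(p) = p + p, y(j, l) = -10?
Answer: -250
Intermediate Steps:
P(p) = 2*p
X = -240 (X = (-15*2)*(2*4) = -30*8 = -240)
X + y(M(-4), 66) = -240 - 10 = -250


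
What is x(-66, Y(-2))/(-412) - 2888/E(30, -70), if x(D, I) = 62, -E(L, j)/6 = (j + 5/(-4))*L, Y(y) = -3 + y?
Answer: -52237/139050 ≈ -0.37567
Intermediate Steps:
E(L, j) = -6*L*(-5/4 + j) (E(L, j) = -6*(j + 5/(-4))*L = -6*(j + 5*(-¼))*L = -6*(j - 5/4)*L = -6*(-5/4 + j)*L = -6*L*(-5/4 + j))
x(-66, Y(-2))/(-412) - 2888/E(30, -70) = 62/(-412) - 2888*1/(45*(5 - 4*(-70))) = 62*(-1/412) - 2888*1/(45*(5 + 280)) = -31/206 - 2888/((3/2)*30*285) = -31/206 - 2888/12825 = -31/206 - 2888*1/12825 = -31/206 - 152/675 = -52237/139050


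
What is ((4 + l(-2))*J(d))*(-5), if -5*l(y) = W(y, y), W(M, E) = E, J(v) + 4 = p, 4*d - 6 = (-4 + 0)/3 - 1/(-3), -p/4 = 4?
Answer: 440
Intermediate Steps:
p = -16 (p = -4*4 = -16)
d = 5/4 (d = 3/2 + ((-4 + 0)/3 - 1/(-3))/4 = 3/2 + (-4*1/3 - 1*(-1/3))/4 = 3/2 + (-4/3 + 1/3)/4 = 3/2 + (1/4)*(-1) = 3/2 - 1/4 = 5/4 ≈ 1.2500)
J(v) = -20 (J(v) = -4 - 16 = -20)
l(y) = -y/5
((4 + l(-2))*J(d))*(-5) = ((4 - 1/5*(-2))*(-20))*(-5) = ((4 + 2/5)*(-20))*(-5) = ((22/5)*(-20))*(-5) = -88*(-5) = 440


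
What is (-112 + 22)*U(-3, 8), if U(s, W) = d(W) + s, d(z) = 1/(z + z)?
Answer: 2115/8 ≈ 264.38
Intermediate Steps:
d(z) = 1/(2*z)
U(s, W) = s + 1/(2*W) (U(s, W) = 1/(2*W) + s = s + 1/(2*W))
(-112 + 22)*U(-3, 8) = (-112 + 22)*(-3 + (½)/8) = -90*(-3 + (½)*(⅛)) = -90*(-3 + 1/16) = -90*(-47/16) = 2115/8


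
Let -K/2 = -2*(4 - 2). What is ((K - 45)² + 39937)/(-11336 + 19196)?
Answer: 20653/3930 ≈ 5.2552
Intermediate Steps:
K = 8 (K = -(-4)*(4 - 2) = -(-4)*2 = -2*(-4) = 8)
((K - 45)² + 39937)/(-11336 + 19196) = ((8 - 45)² + 39937)/(-11336 + 19196) = ((-37)² + 39937)/7860 = (1369 + 39937)*(1/7860) = 41306*(1/7860) = 20653/3930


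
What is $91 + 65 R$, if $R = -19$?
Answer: $-1144$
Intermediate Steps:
$91 + 65 R = 91 + 65 \left(-19\right) = 91 - 1235 = -1144$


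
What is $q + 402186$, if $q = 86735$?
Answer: $488921$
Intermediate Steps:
$q + 402186 = 86735 + 402186 = 488921$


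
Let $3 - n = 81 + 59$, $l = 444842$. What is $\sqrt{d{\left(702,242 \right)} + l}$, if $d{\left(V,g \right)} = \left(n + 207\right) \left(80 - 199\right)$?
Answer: $4 \sqrt{27282} \approx 660.69$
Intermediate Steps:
$n = -137$ ($n = 3 - \left(81 + 59\right) = 3 - 140 = -137$)
$d{\left(V,g \right)} = -8330$ ($d{\left(V,g \right)} = \left(-137 + 207\right) \left(80 - 199\right) = 70 \left(-119\right) = -8330$)
$\sqrt{d{\left(702,242 \right)} + l} = \sqrt{-8330 + 444842} = \sqrt{436512} = 4 \sqrt{27282}$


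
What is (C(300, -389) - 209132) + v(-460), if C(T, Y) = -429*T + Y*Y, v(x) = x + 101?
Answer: -186870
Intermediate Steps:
v(x) = 101 + x
C(T, Y) = Y**2 - 429*T (C(T, Y) = -429*T + Y**2 = Y**2 - 429*T)
(C(300, -389) - 209132) + v(-460) = (((-389)**2 - 429*300) - 209132) + (101 - 460) = ((151321 - 128700) - 209132) - 359 = (22621 - 209132) - 359 = -186511 - 359 = -186870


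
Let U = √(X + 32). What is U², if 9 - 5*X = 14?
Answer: 31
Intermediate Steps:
X = -1 (X = 9/5 - ⅕*14 = 9/5 - 14/5 = -1)
U = √31 (U = √(-1 + 32) = √31 ≈ 5.5678)
U² = (√31)² = 31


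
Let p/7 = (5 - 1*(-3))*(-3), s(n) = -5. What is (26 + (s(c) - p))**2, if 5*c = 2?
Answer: 35721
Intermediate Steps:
c = 2/5 (c = (1/5)*2 = 2/5 ≈ 0.40000)
p = -168 (p = 7*((5 - 1*(-3))*(-3)) = 7*((5 + 3)*(-3)) = 7*(8*(-3)) = 7*(-24) = -168)
(26 + (s(c) - p))**2 = (26 + (-5 - 1*(-168)))**2 = (26 + (-5 + 168))**2 = (26 + 163)**2 = 189**2 = 35721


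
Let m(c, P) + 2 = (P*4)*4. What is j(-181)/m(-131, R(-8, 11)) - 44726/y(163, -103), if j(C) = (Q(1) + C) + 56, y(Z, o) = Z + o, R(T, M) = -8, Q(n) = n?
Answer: -290347/390 ≈ -744.48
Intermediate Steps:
m(c, P) = -2 + 16*P (m(c, P) = -2 + (P*4)*4 = -2 + (4*P)*4 = -2 + 16*P)
j(C) = 57 + C (j(C) = (1 + C) + 56 = 57 + C)
j(-181)/m(-131, R(-8, 11)) - 44726/y(163, -103) = (57 - 181)/(-2 + 16*(-8)) - 44726/(163 - 103) = -124/(-2 - 128) - 44726/60 = -124/(-130) - 44726*1/60 = -124*(-1/130) - 22363/30 = 62/65 - 22363/30 = -290347/390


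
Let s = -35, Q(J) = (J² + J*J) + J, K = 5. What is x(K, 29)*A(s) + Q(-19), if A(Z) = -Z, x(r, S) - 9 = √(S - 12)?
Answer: 1018 + 35*√17 ≈ 1162.3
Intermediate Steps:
Q(J) = J + 2*J² (Q(J) = (J² + J²) + J = 2*J² + J = J + 2*J²)
x(r, S) = 9 + √(-12 + S) (x(r, S) = 9 + √(S - 12) = 9 + √(-12 + S))
x(K, 29)*A(s) + Q(-19) = (9 + √(-12 + 29))*(-1*(-35)) - 19*(1 + 2*(-19)) = (9 + √17)*35 - 19*(1 - 38) = (315 + 35*√17) - 19*(-37) = (315 + 35*√17) + 703 = 1018 + 35*√17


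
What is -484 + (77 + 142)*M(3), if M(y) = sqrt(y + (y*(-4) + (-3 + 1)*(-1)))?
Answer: -484 + 219*I*sqrt(7) ≈ -484.0 + 579.42*I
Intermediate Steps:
M(y) = sqrt(2 - 3*y) (M(y) = sqrt(y + (-4*y - 2*(-1))) = sqrt(y + (-4*y + 2)) = sqrt(y + (2 - 4*y)) = sqrt(2 - 3*y))
-484 + (77 + 142)*M(3) = -484 + (77 + 142)*sqrt(2 - 3*3) = -484 + 219*sqrt(2 - 9) = -484 + 219*sqrt(-7) = -484 + 219*(I*sqrt(7)) = -484 + 219*I*sqrt(7)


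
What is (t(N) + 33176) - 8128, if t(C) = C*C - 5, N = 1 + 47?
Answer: 27347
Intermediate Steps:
N = 48
t(C) = -5 + C² (t(C) = C² - 5 = -5 + C²)
(t(N) + 33176) - 8128 = ((-5 + 48²) + 33176) - 8128 = ((-5 + 2304) + 33176) - 8128 = (2299 + 33176) - 8128 = 35475 - 8128 = 27347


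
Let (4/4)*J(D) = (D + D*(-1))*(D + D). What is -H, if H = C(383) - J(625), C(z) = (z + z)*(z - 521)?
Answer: 105708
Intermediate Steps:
J(D) = 0 (J(D) = (D + D*(-1))*(D + D) = (D - D)*(2*D) = 0*(2*D) = 0)
C(z) = 2*z*(-521 + z) (C(z) = (2*z)*(-521 + z) = 2*z*(-521 + z))
H = -105708 (H = 2*383*(-521 + 383) - 1*0 = 2*383*(-138) + 0 = -105708 + 0 = -105708)
-H = -1*(-105708) = 105708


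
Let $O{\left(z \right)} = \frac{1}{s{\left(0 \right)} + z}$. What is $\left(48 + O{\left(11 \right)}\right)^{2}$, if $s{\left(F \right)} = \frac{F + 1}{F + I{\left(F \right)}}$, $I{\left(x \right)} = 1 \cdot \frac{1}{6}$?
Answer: $\frac{667489}{289} \approx 2309.6$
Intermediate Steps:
$I{\left(x \right)} = \frac{1}{6}$ ($I{\left(x \right)} = 1 \cdot \frac{1}{6} = \frac{1}{6}$)
$s{\left(F \right)} = \frac{1 + F}{\frac{1}{6} + F}$ ($s{\left(F \right)} = \frac{F + 1}{F + \frac{1}{6}} = \frac{1 + F}{\frac{1}{6} + F}$)
$O{\left(z \right)} = \frac{1}{6 + z}$ ($O{\left(z \right)} = \frac{1}{\frac{6 \left(1 + 0\right)}{1 + 6 \cdot 0} + z} = \frac{1}{6 \frac{1}{1 + 0} \cdot 1 + z} = \frac{1}{6 \cdot 1^{-1} \cdot 1 + z} = \frac{1}{6 \cdot 1 \cdot 1 + z} = \frac{1}{6 + z}$)
$\left(48 + O{\left(11 \right)}\right)^{2} = \left(48 + \frac{1}{6 + 11}\right)^{2} = \left(48 + \frac{1}{17}\right)^{2} = \left(\frac{817}{17}\right)^{2} = \frac{667489}{289}$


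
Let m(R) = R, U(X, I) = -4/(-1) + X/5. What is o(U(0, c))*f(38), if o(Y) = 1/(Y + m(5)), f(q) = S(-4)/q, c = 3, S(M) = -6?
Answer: -1/57 ≈ -0.017544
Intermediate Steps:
U(X, I) = 4 + X/5 (U(X, I) = -4*(-1) + X*(⅕) = 4 + X/5)
f(q) = -6/q
o(Y) = 1/(5 + Y) (o(Y) = 1/(Y + 5) = 1/(5 + Y))
o(U(0, c))*f(38) = (-6/38)/(5 + (4 + (⅕)*0)) = (-6*1/38)/(5 + (4 + 0)) = -3/19/(5 + 4) = -3/19/9 = (⅑)*(-3/19) = -1/57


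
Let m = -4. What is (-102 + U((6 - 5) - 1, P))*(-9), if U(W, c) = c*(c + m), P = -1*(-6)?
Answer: 810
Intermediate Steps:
P = 6
U(W, c) = c*(-4 + c) (U(W, c) = c*(c - 4) = c*(-4 + c))
(-102 + U((6 - 5) - 1, P))*(-9) = (-102 + 6*(-4 + 6))*(-9) = (-102 + 6*2)*(-9) = (-102 + 12)*(-9) = -90*(-9) = 810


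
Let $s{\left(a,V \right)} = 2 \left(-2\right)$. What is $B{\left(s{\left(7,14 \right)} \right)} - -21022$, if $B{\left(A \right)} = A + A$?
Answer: $21014$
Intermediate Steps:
$s{\left(a,V \right)} = -4$
$B{\left(A \right)} = 2 A$
$B{\left(s{\left(7,14 \right)} \right)} - -21022 = 2 \left(-4\right) - -21022 = -8 + 21022 = 21014$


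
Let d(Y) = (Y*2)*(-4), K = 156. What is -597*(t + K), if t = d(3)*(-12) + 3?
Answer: -266859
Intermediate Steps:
d(Y) = -8*Y (d(Y) = (2*Y)*(-4) = -8*Y)
t = 291 (t = -8*3*(-12) + 3 = -24*(-12) + 3 = 288 + 3 = 291)
-597*(t + K) = -597*(291 + 156) = -597*447 = -266859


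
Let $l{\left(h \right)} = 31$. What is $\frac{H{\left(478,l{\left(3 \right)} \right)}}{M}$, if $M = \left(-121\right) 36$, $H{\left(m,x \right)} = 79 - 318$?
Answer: $\frac{239}{4356} \approx 0.054867$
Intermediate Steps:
$H{\left(m,x \right)} = -239$ ($H{\left(m,x \right)} = 79 - 318 = -239$)
$M = -4356$
$\frac{H{\left(478,l{\left(3 \right)} \right)}}{M} = - \frac{239}{-4356} = \left(-239\right) \left(- \frac{1}{4356}\right) = \frac{239}{4356}$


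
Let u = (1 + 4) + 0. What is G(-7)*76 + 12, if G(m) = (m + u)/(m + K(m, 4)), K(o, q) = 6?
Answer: 164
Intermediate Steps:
u = 5 (u = 5 + 0 = 5)
G(m) = (5 + m)/(6 + m) (G(m) = (m + 5)/(m + 6) = (5 + m)/(6 + m))
G(-7)*76 + 12 = ((5 - 7)/(6 - 7))*76 + 12 = (-2/(-1))*76 + 12 = -1*(-2)*76 + 12 = 2*76 + 12 = 152 + 12 = 164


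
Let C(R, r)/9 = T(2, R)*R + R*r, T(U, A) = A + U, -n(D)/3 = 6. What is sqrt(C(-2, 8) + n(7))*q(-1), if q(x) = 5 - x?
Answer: 54*I*sqrt(2) ≈ 76.368*I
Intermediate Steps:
n(D) = -18 (n(D) = -3*6 = -18)
C(R, r) = 9*R*r + 9*R*(2 + R) (C(R, r) = 9*((R + 2)*R + R*r) = 9*((2 + R)*R + R*r) = 9*(R*(2 + R) + R*r) = 9*(R*r + R*(2 + R)) = 9*R*r + 9*R*(2 + R))
sqrt(C(-2, 8) + n(7))*q(-1) = sqrt(9*(-2)*(2 - 2 + 8) - 18)*(5 - 1*(-1)) = sqrt(9*(-2)*8 - 18)*(5 + 1) = sqrt(-144 - 18)*6 = sqrt(-162)*6 = (9*I*sqrt(2))*6 = 54*I*sqrt(2)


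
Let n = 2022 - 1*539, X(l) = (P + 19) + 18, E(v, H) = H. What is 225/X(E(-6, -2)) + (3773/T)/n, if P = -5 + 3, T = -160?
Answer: 10651189/1660960 ≈ 6.4127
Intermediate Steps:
P = -2
X(l) = 35 (X(l) = (-2 + 19) + 18 = 17 + 18 = 35)
n = 1483 (n = 2022 - 539 = 1483)
225/X(E(-6, -2)) + (3773/T)/n = 225/35 + (3773/(-160))/1483 = 225*(1/35) + (3773*(-1/160))*(1/1483) = 45/7 - 3773/160*1/1483 = 45/7 - 3773/237280 = 10651189/1660960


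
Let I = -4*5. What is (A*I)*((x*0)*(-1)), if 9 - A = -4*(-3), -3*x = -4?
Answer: 0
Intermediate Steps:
x = 4/3 (x = -⅓*(-4) = 4/3 ≈ 1.3333)
I = -20
A = -3 (A = 9 - (-4)*(-3) = 9 - 1*12 = 9 - 12 = -3)
(A*I)*((x*0)*(-1)) = (-3*(-20))*(((4/3)*0)*(-1)) = 60*(0*(-1)) = 60*0 = 0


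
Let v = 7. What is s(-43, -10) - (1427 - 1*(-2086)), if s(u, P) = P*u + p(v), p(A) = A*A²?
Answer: -2740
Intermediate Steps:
p(A) = A³
s(u, P) = 343 + P*u (s(u, P) = P*u + 7³ = P*u + 343 = 343 + P*u)
s(-43, -10) - (1427 - 1*(-2086)) = (343 - 10*(-43)) - (1427 - 1*(-2086)) = (343 + 430) - (1427 + 2086) = 773 - 1*3513 = 773 - 3513 = -2740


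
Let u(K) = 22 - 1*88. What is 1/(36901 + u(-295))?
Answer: 1/36835 ≈ 2.7148e-5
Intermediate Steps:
u(K) = -66 (u(K) = 22 - 88 = -66)
1/(36901 + u(-295)) = 1/(36901 - 66) = 1/36835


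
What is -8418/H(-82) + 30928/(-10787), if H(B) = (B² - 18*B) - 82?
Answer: -56979745/14594811 ≈ -3.9041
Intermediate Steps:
H(B) = -82 + B² - 18*B
-8418/H(-82) + 30928/(-10787) = -8418/(-82 + (-82)² - 18*(-82)) + 30928/(-10787) = -8418/(-82 + 6724 + 1476) + 30928*(-1/10787) = -8418/8118 - 30928/10787 = -8418*1/8118 - 30928/10787 = -1403/1353 - 30928/10787 = -56979745/14594811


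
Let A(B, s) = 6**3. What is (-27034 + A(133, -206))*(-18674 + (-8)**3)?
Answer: 514530148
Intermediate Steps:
A(B, s) = 216
(-27034 + A(133, -206))*(-18674 + (-8)**3) = (-27034 + 216)*(-18674 + (-8)**3) = -26818*(-18674 - 512) = -26818*(-19186) = 514530148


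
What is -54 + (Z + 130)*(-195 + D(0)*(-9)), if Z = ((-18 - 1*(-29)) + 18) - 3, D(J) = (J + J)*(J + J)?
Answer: -30474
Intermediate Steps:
D(J) = 4*J² (D(J) = (2*J)*(2*J) = 4*J²)
Z = 26 (Z = ((-18 + 29) + 18) - 3 = (11 + 18) - 3 = 29 - 3 = 26)
-54 + (Z + 130)*(-195 + D(0)*(-9)) = -54 + (26 + 130)*(-195 + (4*0²)*(-9)) = -54 + 156*(-195 + (4*0)*(-9)) = -54 + 156*(-195 + 0*(-9)) = -54 + 156*(-195 + 0) = -54 + 156*(-195) = -54 - 30420 = -30474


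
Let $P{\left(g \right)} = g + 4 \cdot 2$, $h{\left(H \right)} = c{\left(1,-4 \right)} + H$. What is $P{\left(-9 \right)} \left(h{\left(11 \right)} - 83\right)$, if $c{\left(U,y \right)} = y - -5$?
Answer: $71$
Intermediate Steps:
$c{\left(U,y \right)} = 5 + y$ ($c{\left(U,y \right)} = y + 5 = 5 + y$)
$h{\left(H \right)} = 1 + H$ ($h{\left(H \right)} = \left(5 - 4\right) + H = 1 + H$)
$P{\left(g \right)} = 8 + g$ ($P{\left(g \right)} = g + 8 = 8 + g$)
$P{\left(-9 \right)} \left(h{\left(11 \right)} - 83\right) = \left(8 - 9\right) \left(\left(1 + 11\right) - 83\right) = - (12 - 83) = \left(-1\right) \left(-71\right) = 71$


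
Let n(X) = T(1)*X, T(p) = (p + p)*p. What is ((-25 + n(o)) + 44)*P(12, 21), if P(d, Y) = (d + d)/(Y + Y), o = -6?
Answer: 4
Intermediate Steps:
T(p) = 2*p² (T(p) = (2*p)*p = 2*p²)
P(d, Y) = d/Y (P(d, Y) = (2*d)/((2*Y)) = (2*d)*(1/(2*Y)) = d/Y)
n(X) = 2*X (n(X) = (2*1²)*X = (2*1)*X = 2*X)
((-25 + n(o)) + 44)*P(12, 21) = ((-25 + 2*(-6)) + 44)*(12/21) = ((-25 - 12) + 44)*(12*(1/21)) = (-37 + 44)*(4/7) = 7*(4/7) = 4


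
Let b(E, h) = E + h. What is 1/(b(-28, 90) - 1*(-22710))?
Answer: 1/22772 ≈ 4.3914e-5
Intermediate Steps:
1/(b(-28, 90) - 1*(-22710)) = 1/((-28 + 90) - 1*(-22710)) = 1/(62 + 22710) = 1/22772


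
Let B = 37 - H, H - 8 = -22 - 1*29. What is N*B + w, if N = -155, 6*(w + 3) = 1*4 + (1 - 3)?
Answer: -37208/3 ≈ -12403.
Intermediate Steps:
w = -8/3 (w = -3 + (1*4 + (1 - 3))/6 = -3 + (4 - 2)/6 = -3 + (1/6)*2 = -3 + 1/3 = -8/3 ≈ -2.6667)
H = -43 (H = 8 + (-22 - 1*29) = 8 + (-22 - 29) = 8 - 51 = -43)
B = 80 (B = 37 - 1*(-43) = 37 + 43 = 80)
N*B + w = -155*80 - 8/3 = -12400 - 8/3 = -37208/3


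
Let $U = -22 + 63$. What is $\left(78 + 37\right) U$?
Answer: $4715$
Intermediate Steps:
$U = 41$
$\left(78 + 37\right) U = \left(78 + 37\right) 41 = 115 \cdot 41 = 4715$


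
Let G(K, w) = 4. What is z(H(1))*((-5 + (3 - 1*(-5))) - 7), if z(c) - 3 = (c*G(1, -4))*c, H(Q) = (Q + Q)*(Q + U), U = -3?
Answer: -268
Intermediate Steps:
H(Q) = 2*Q*(-3 + Q) (H(Q) = (Q + Q)*(Q - 3) = (2*Q)*(-3 + Q) = 2*Q*(-3 + Q))
z(c) = 3 + 4*c² (z(c) = 3 + (c*4)*c = 3 + (4*c)*c = 3 + 4*c²)
z(H(1))*((-5 + (3 - 1*(-5))) - 7) = (3 + 4*(2*1*(-3 + 1))²)*((-5 + (3 - 1*(-5))) - 7) = (3 + 4*(2*1*(-2))²)*((-5 + (3 + 5)) - 7) = (3 + 4*(-4)²)*((-5 + 8) - 7) = (3 + 4*16)*(3 - 7) = (3 + 64)*(-4) = 67*(-4) = -268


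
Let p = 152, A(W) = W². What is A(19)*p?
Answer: 54872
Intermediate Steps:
A(19)*p = 19²*152 = 361*152 = 54872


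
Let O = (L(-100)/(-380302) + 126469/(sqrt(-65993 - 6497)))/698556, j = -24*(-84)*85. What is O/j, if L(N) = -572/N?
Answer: -11/87545927147616000 - 18067*I*sqrt(72490)/1239626182291200 ≈ -1.2565e-16 - 3.9241e-9*I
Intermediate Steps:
j = 171360 (j = 2016*85 = 171360)
O = -11/510888930600 - 126469*I*sqrt(72490)/50638324440 (O = (-572/(-100)/(-380302) + 126469/(sqrt(-65993 - 6497)))/698556 = (-572*(-1/100)*(-1/380302) + 126469/(sqrt(-72490)))*(1/698556) = ((143/25)*(-1/380302) + 126469/((I*sqrt(72490))))*(1/698556) = (-11/731350 + 126469*(-I*sqrt(72490)/72490))*(1/698556) = (-11/731350 - 126469*I*sqrt(72490)/72490)*(1/698556) = -11/510888930600 - 126469*I*sqrt(72490)/50638324440 ≈ -2.1531e-11 - 0.00067243*I)
O/j = (-11/510888930600 - 126469*I*sqrt(72490)/50638324440)/171360 = (-11/510888930600 - 126469*I*sqrt(72490)/50638324440)*(1/171360) = -11/87545927147616000 - 18067*I*sqrt(72490)/1239626182291200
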